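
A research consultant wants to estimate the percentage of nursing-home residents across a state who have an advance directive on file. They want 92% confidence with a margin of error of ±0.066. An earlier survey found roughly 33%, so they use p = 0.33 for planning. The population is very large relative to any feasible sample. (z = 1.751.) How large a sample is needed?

156

With p = 0.33, p(1−p) = 0.2211.
n = z²·p(1−p)/E² = 1.751² × 0.2211 / 0.066² = 3.0660 × 0.2211 / 0.004356 ≈ 155.62.
Rounding up gives n = 156.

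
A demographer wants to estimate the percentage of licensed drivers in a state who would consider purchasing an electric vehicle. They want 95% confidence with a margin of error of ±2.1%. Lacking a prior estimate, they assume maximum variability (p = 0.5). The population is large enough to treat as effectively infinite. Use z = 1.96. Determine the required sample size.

With p = 0.5, p(1−p) = 0.25.
n = z²·p(1−p)/E² = 1.96² × 0.2500 / 0.021² = 3.8416 × 0.2500 / 0.000441 ≈ 2177.78.
Rounding up gives n = 2178.

2178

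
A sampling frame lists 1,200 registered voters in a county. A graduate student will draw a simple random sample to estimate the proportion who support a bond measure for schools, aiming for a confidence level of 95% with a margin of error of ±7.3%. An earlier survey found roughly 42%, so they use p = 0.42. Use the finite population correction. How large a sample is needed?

154

For 95% confidence, z = 1.960.
Unadjusted: n₀ = 1.960² × 0.42 × 0.58 / 0.073² ≈ 175.61, so n₀ = 176.
Finite population correction with N = 1,200: n = n₀ / (1 + (n₀−1)/N) = 176 / (1 + 175/1200) = 176 / 1.1458 ≈ 153.60.
Rounding up, n = 154.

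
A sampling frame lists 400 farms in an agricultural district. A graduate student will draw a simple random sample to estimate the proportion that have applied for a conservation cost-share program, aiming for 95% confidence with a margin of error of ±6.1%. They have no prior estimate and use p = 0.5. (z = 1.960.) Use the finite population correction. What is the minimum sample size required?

Unadjusted: n₀ = 1.960² × 0.50 × 0.50 / 0.061² ≈ 258.10, so n₀ = 259.
Finite population correction with N = 400: n = n₀ / (1 + (n₀−1)/N) = 259 / (1 + 258/400) = 259 / 1.6450 ≈ 157.45.
Rounding up, n = 158.

158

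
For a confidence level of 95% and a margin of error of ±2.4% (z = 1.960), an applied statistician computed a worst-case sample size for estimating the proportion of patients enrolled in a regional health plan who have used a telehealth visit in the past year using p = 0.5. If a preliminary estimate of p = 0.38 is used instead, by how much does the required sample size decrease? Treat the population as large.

96

Conservative (p = 0.5): n = 1.960² × 0.25 / 0.024² ≈ 1667.36 → 1668.
Using p = 0.38: p(1−p) = 0.2356, so n = 1.960² × 0.2356 / 0.024² ≈ 1571.32 → 1572.
Reduction: 1668 − 1572 = 96.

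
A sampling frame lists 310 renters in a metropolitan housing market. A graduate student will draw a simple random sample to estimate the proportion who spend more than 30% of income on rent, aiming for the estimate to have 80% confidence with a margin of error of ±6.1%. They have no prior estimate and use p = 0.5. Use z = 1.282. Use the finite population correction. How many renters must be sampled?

Unadjusted: n₀ = 1.282² × 0.50 × 0.50 / 0.061² ≈ 110.42, so n₀ = 111.
Finite population correction with N = 310: n = n₀ / (1 + (n₀−1)/N) = 111 / (1 + 110/310) = 111 / 1.3548 ≈ 81.93.
Rounding up, n = 82.

82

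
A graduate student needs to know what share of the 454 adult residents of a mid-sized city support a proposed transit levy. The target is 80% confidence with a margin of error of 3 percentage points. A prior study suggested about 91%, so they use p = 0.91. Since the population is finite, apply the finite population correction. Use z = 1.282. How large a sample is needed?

113

Unadjusted: n₀ = 1.282² × 0.91 × 0.09 / 0.030² ≈ 149.56, so n₀ = 150.
Finite population correction with N = 454: n = n₀ / (1 + (n₀−1)/N) = 150 / (1 + 149/454) = 150 / 1.3282 ≈ 112.94.
Rounding up, n = 113.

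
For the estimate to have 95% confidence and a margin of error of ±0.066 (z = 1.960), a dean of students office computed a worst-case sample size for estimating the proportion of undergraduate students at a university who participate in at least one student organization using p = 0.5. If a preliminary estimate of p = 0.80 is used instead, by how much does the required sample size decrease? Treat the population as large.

79

Conservative (p = 0.5): n = 1.960² × 0.25 / 0.066² ≈ 220.48 → 221.
Using p = 0.80: p(1−p) = 0.1600, so n = 1.960² × 0.1600 / 0.066² ≈ 141.11 → 142.
Reduction: 221 − 142 = 79.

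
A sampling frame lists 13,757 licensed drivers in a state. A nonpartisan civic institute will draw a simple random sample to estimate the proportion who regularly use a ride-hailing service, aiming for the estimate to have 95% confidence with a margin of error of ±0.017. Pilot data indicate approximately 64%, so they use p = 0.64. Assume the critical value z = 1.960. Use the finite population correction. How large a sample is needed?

Unadjusted: n₀ = 1.960² × 0.64 × 0.36 / 0.017² ≈ 3062.65, so n₀ = 3063.
Finite population correction with N = 13,757: n = n₀ / (1 + (n₀−1)/N) = 3063 / (1 + 3062/13757) = 3063 / 1.2226 ≈ 2505.36.
Rounding up, n = 2506.

2506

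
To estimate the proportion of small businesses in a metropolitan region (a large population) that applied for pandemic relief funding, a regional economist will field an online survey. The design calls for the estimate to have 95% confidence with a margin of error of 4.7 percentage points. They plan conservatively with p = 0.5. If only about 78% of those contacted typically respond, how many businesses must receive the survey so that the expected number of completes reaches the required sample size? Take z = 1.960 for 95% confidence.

Completed interviews needed: n₀ = 1.960² × 0.2500 / 0.047² ≈ 434.77 → 435.
At a 78% response rate, contacts needed = 435 / 0.78 ≈ 557.69 → 558.

558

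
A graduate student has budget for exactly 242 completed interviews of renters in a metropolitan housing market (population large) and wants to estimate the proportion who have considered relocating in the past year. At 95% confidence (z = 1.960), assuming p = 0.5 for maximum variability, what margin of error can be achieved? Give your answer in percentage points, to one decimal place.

SE(p̂) = √[p(1−p)/n] = √[0.2500/242] = 0.03214.
E = z × SE = 1.960 × 0.03214 = 0.06300, or 6.3 percentage points.

6.3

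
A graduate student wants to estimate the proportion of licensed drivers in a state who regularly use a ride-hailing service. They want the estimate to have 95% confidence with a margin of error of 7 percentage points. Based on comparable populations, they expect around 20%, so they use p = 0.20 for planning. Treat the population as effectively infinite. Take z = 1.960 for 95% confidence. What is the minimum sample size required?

With p = 0.20, p(1−p) = 0.1600.
n = z²·p(1−p)/E² = 1.960² × 0.1600 / 0.070² = 3.8416 × 0.1600 / 0.004900 ≈ 125.44.
Rounding up gives n = 126.

126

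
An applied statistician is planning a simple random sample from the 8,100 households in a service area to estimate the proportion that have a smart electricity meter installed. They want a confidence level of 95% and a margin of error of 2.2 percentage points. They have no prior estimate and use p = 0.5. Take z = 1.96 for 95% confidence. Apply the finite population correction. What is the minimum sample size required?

Unadjusted: n₀ = 1.96² × 0.50 × 0.50 / 0.022² ≈ 1984.30, so n₀ = 1985.
Finite population correction with N = 8,100: n = n₀ / (1 + (n₀−1)/N) = 1985 / (1 + 1984/8100) = 1985 / 1.2449 ≈ 1594.46.
Rounding up, n = 1595.

1595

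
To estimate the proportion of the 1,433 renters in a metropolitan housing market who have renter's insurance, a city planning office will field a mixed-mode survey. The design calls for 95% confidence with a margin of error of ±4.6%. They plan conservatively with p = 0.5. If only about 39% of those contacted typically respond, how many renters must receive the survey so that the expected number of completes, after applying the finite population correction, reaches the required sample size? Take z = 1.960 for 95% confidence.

885

Completed interviews needed (unadjusted): n₀ = 1.960² × 0.2500 / 0.046² ≈ 453.88 → 454.
FPC for N = 1,433: n = 454 / (1 + 453/1433) = 454 / 1.3161 ≈ 344.95 → 345.
At a 39% response rate, contacts needed = 345 / 0.39 ≈ 884.62 → 885.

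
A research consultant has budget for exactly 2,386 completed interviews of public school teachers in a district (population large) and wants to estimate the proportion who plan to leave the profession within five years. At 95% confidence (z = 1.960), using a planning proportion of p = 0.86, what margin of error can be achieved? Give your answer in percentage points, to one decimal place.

SE(p̂) = √[p(1−p)/n] = √[0.1204/2386] = 0.00710.
E = z × SE = 1.960 × 0.00710 = 0.01392, or 1.4 percentage points.

1.4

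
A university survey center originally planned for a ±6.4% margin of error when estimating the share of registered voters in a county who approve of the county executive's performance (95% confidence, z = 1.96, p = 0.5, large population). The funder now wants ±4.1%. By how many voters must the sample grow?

337

At ±6.4%: n = 1.96² × 0.2500 / 0.064² ≈ 234.47 → 235.
At ±4.1%: n = 1.96² × 0.2500 / 0.041² ≈ 571.33 → 572.
Additional respondents: 572 − 235 = 337.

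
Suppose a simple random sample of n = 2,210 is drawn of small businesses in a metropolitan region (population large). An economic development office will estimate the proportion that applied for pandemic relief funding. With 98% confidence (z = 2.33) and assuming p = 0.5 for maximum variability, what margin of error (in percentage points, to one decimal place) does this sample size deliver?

2.5

SE(p̂) = √[p(1−p)/n] = √[0.2500/2210] = 0.01064.
E = z × SE = 2.33 × 0.01064 = 0.02478, or 2.5 percentage points.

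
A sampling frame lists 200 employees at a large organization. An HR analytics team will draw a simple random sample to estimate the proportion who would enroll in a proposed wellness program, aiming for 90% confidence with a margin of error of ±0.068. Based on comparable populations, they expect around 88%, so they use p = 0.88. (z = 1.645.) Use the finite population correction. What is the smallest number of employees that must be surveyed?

Unadjusted: n₀ = 1.645² × 0.88 × 0.12 / 0.068² ≈ 61.80, so n₀ = 62.
Finite population correction with N = 200: n = n₀ / (1 + (n₀−1)/N) = 62 / (1 + 61/200) = 62 / 1.3050 ≈ 47.51.
Rounding up, n = 48.

48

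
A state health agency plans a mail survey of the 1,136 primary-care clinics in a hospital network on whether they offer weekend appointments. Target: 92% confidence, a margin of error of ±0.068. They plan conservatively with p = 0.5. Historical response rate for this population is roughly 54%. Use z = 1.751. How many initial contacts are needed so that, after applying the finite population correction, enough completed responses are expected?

269

Completed interviews needed (unadjusted): n₀ = 1.751² × 0.2500 / 0.068² ≈ 165.77 → 166.
FPC for N = 1,136: n = 166 / (1 + 165/1136) = 166 / 1.1452 ≈ 144.95 → 145.
At a 54% response rate, contacts needed = 145 / 0.54 ≈ 268.52 → 269.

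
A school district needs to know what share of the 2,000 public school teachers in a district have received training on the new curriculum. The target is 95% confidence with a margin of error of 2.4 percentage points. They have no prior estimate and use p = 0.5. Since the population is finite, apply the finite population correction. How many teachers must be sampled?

910

For 95% confidence, z = 1.960.
Unadjusted: n₀ = 1.960² × 0.50 × 0.50 / 0.024² ≈ 1667.36, so n₀ = 1668.
Finite population correction with N = 2,000: n = n₀ / (1 + (n₀−1)/N) = 1668 / (1 + 1667/2000) = 1668 / 1.8335 ≈ 909.74.
Rounding up, n = 910.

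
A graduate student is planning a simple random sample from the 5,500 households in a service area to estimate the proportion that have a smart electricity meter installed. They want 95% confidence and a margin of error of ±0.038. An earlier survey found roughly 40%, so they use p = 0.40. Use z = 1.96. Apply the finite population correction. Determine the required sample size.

573

Unadjusted: n₀ = 1.96² × 0.40 × 0.60 / 0.038² ≈ 638.49, so n₀ = 639.
Finite population correction with N = 5,500: n = n₀ / (1 + (n₀−1)/N) = 639 / (1 + 638/5500) = 639 / 1.1160 ≈ 572.58.
Rounding up, n = 573.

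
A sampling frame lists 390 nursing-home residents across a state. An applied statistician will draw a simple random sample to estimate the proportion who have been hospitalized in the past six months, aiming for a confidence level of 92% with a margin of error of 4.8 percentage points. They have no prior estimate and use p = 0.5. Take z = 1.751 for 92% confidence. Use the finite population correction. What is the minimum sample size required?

180

Unadjusted: n₀ = 1.751² × 0.50 × 0.50 / 0.048² ≈ 332.68, so n₀ = 333.
Finite population correction with N = 390: n = n₀ / (1 + (n₀−1)/N) = 333 / (1 + 332/390) = 333 / 1.8513 ≈ 179.88.
Rounding up, n = 180.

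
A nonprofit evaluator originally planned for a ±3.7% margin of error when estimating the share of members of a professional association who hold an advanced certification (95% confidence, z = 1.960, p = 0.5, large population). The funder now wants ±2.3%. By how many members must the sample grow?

1114

At ±3.7%: n = 1.960² × 0.2500 / 0.037² ≈ 701.53 → 702.
At ±2.3%: n = 1.960² × 0.2500 / 0.023² ≈ 1815.50 → 1816.
Additional respondents: 1816 − 702 = 1114.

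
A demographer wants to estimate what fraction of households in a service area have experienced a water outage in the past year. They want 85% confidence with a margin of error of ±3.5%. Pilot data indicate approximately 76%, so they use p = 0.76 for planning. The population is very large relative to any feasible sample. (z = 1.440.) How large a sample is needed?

309

With p = 0.76, p(1−p) = 0.1824.
n = z²·p(1−p)/E² = 1.440² × 0.1824 / 0.035² = 2.0736 × 0.1824 / 0.001225 ≈ 308.75.
Rounding up gives n = 309.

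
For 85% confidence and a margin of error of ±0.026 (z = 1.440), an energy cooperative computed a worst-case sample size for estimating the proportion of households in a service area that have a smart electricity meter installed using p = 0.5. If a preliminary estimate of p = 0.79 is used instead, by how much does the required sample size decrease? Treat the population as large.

258

Conservative (p = 0.5): n = 1.440² × 0.25 / 0.026² ≈ 766.86 → 767.
Using p = 0.79: p(1−p) = 0.1659, so n = 1.440² × 0.1659 / 0.026² ≈ 508.89 → 509.
Reduction: 767 − 509 = 258.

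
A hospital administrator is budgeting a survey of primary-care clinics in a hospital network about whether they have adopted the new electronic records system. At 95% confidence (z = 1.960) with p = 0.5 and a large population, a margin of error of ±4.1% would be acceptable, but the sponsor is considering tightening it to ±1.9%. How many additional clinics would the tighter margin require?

At ±4.1%: n = 1.960² × 0.2500 / 0.041² ≈ 571.33 → 572.
At ±1.9%: n = 1.960² × 0.2500 / 0.019² ≈ 2660.39 → 2661.
Additional respondents: 2661 − 572 = 2089.

2089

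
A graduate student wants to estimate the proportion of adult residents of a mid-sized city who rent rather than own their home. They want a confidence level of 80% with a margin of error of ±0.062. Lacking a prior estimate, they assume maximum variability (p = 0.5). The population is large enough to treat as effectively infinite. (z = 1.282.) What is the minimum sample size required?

With p = 0.5, p(1−p) = 0.25.
n = z²·p(1−p)/E² = 1.282² × 0.2500 / 0.062² = 1.6435 × 0.2500 / 0.003844 ≈ 106.89.
Rounding up gives n = 107.

107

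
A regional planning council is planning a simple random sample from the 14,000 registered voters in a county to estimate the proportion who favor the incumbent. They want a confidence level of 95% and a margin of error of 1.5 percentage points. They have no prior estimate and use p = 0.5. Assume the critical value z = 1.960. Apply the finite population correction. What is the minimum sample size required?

Unadjusted: n₀ = 1.960² × 0.50 × 0.50 / 0.015² ≈ 4268.44, so n₀ = 4269.
Finite population correction with N = 14,000: n = n₀ / (1 + (n₀−1)/N) = 4269 / (1 + 4268/14000) = 4269 / 1.3049 ≈ 3271.62.
Rounding up, n = 3272.

3272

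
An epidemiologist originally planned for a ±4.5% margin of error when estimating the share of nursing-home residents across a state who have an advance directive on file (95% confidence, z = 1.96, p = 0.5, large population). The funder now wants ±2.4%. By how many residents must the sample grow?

At ±4.5%: n = 1.96² × 0.2500 / 0.045² ≈ 474.27 → 475.
At ±2.4%: n = 1.96² × 0.2500 / 0.024² ≈ 1667.36 → 1668.
Additional respondents: 1668 − 475 = 1193.

1193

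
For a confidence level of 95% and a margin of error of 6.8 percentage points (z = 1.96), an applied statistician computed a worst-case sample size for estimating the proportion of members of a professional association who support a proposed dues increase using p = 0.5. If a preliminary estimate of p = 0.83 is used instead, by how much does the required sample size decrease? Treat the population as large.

Conservative (p = 0.5): n = 1.96² × 0.25 / 0.068² ≈ 207.70 → 208.
Using p = 0.83: p(1−p) = 0.1411, so n = 1.96² × 0.1411 / 0.068² ≈ 117.23 → 118.
Reduction: 208 − 118 = 90.

90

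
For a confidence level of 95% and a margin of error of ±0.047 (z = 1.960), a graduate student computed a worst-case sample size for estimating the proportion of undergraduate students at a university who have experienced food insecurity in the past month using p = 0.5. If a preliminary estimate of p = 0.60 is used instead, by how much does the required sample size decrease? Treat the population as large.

Conservative (p = 0.5): n = 1.960² × 0.25 / 0.047² ≈ 434.77 → 435.
Using p = 0.60: p(1−p) = 0.2400, so n = 1.960² × 0.2400 / 0.047² ≈ 417.38 → 418.
Reduction: 435 − 418 = 17.

17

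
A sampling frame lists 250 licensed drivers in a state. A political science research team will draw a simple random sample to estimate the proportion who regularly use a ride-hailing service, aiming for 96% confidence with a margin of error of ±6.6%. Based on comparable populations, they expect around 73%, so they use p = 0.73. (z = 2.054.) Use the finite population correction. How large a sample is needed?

109

Unadjusted: n₀ = 2.054² × 0.73 × 0.27 / 0.066² ≈ 190.90, so n₀ = 191.
Finite population correction with N = 250: n = n₀ / (1 + (n₀−1)/N) = 191 / (1 + 190/250) = 191 / 1.7600 ≈ 108.52.
Rounding up, n = 109.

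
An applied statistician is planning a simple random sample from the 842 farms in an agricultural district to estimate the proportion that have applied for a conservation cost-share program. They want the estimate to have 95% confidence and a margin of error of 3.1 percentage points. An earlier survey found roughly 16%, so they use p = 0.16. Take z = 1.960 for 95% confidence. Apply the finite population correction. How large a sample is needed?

Unadjusted: n₀ = 1.960² × 0.16 × 0.84 / 0.031² ≈ 537.26, so n₀ = 538.
Finite population correction with N = 842: n = n₀ / (1 + (n₀−1)/N) = 538 / (1 + 537/842) = 538 / 1.6378 ≈ 328.50.
Rounding up, n = 329.

329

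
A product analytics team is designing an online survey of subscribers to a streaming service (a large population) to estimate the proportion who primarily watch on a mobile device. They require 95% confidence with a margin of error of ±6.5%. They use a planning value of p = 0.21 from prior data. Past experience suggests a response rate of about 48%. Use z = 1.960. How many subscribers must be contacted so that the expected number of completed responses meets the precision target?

Completed interviews needed: n₀ = 1.960² × 0.1659 / 0.065² ≈ 150.85 → 151.
At a 48% response rate, contacts needed = 151 / 0.48 ≈ 314.58 → 315.

315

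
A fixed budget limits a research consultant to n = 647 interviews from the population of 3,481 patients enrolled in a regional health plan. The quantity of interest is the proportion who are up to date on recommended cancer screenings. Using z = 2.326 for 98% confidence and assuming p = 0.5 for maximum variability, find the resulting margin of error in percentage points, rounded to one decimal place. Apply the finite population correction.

Finite-population factor: (N−n)/(N−1) = (3481−647)/(3481−1) = 0.8144.
SE(p̂) = √[p(1−p)/n · (N−n)/(N−1)] = √[0.2500/647 × 0.8144] = 0.01774.
E = z × SE = 2.326 × 0.01774 = 0.04126 ≈ 4.1 percentage points.

4.1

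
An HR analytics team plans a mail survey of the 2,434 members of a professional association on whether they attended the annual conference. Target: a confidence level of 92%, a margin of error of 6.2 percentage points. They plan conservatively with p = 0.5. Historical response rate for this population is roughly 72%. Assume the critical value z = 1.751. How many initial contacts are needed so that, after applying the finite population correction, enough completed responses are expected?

Completed interviews needed (unadjusted): n₀ = 1.751² × 0.2500 / 0.062² ≈ 199.40 → 200.
FPC for N = 2,434: n = 200 / (1 + 199/2434) = 200 / 1.0818 ≈ 184.88 → 185.
At a 72% response rate, contacts needed = 185 / 0.72 ≈ 256.94 → 257.

257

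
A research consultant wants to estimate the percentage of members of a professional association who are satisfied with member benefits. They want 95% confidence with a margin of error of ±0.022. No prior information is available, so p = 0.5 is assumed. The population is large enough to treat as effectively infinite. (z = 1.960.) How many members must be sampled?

With p = 0.5, p(1−p) = 0.25.
n = z²·p(1−p)/E² = 1.960² × 0.2500 / 0.022² = 3.8416 × 0.2500 / 0.000484 ≈ 1984.30.
Rounding up gives n = 1985.

1985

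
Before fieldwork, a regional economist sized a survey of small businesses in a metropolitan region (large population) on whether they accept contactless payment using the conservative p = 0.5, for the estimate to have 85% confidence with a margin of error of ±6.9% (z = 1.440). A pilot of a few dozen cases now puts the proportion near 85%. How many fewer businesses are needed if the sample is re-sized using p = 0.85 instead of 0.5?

53

Conservative (p = 0.5): n = 1.440² × 0.25 / 0.069² ≈ 108.88 → 109.
Using p = 0.85: p(1−p) = 0.1275, so n = 1.440² × 0.1275 / 0.069² ≈ 55.53 → 56.
Reduction: 109 − 56 = 53.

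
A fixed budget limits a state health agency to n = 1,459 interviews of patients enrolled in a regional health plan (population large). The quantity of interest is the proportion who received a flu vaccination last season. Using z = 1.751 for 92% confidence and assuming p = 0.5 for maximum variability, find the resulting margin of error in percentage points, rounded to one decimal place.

2.3

SE(p̂) = √[p(1−p)/n] = √[0.2500/1459] = 0.01309.
E = z × SE = 1.751 × 0.01309 = 0.02292, or 2.3 percentage points.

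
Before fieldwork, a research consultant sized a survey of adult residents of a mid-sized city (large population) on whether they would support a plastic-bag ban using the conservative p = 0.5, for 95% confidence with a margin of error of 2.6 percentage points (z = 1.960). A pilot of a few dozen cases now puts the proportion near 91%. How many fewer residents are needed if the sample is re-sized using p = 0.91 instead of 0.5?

955

Conservative (p = 0.5): n = 1.960² × 0.25 / 0.026² ≈ 1420.71 → 1421.
Using p = 0.91: p(1−p) = 0.0819, so n = 1.960² × 0.0819 / 0.026² ≈ 465.42 → 466.
Reduction: 1421 − 466 = 955.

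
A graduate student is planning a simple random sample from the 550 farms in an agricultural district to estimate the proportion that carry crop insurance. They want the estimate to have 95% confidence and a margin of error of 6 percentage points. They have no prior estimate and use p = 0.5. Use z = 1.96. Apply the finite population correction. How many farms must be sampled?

180

Unadjusted: n₀ = 1.96² × 0.50 × 0.50 / 0.060² ≈ 266.78, so n₀ = 267.
Finite population correction with N = 550: n = n₀ / (1 + (n₀−1)/N) = 267 / (1 + 266/550) = 267 / 1.4836 ≈ 179.96.
Rounding up, n = 180.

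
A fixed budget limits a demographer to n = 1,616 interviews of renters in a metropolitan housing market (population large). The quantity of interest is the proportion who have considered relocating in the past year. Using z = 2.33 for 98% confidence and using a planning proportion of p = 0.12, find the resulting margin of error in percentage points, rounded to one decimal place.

1.9

SE(p̂) = √[p(1−p)/n] = √[0.1056/1616] = 0.00808.
E = z × SE = 2.33 × 0.00808 = 0.01884, or 1.9 percentage points.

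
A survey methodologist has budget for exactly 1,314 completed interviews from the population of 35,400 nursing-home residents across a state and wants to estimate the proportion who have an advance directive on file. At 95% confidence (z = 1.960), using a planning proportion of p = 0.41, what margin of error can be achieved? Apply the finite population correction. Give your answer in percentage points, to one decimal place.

Finite-population factor: (N−n)/(N−1) = (35400−1314)/(35400−1) = 0.9629.
SE(p̂) = √[p(1−p)/n · (N−n)/(N−1)] = √[0.2419/1314 × 0.9629] = 0.01331.
E = z × SE = 1.960 × 0.01331 = 0.02610 ≈ 2.6 percentage points.

2.6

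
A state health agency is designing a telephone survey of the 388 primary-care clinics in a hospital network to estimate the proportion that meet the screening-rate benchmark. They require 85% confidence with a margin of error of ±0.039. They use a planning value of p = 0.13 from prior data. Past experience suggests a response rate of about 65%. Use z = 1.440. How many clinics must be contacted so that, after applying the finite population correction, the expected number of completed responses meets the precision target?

171

Completed interviews needed (unadjusted): n₀ = 1.440² × 0.1131 / 0.039² ≈ 154.19 → 155.
FPC for N = 388: n = 155 / (1 + 154/388) = 155 / 1.3969 ≈ 110.96 → 111.
At a 65% response rate, contacts needed = 111 / 0.65 ≈ 170.77 → 171.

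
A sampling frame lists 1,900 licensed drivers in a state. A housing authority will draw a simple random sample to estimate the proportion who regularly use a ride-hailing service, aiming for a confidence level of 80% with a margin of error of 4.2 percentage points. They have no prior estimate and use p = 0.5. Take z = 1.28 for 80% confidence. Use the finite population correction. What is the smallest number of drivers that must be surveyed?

Unadjusted: n₀ = 1.28² × 0.50 × 0.50 / 0.042² ≈ 232.20, so n₀ = 233.
Finite population correction with N = 1,900: n = n₀ / (1 + (n₀−1)/N) = 233 / (1 + 232/1900) = 233 / 1.1221 ≈ 207.65.
Rounding up, n = 208.

208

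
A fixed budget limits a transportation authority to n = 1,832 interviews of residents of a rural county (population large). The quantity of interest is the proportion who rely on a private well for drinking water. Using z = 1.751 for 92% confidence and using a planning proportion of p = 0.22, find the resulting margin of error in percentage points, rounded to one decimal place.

1.7

SE(p̂) = √[p(1−p)/n] = √[0.1716/1832] = 0.00968.
E = z × SE = 1.751 × 0.00968 = 0.01695, or 1.7 percentage points.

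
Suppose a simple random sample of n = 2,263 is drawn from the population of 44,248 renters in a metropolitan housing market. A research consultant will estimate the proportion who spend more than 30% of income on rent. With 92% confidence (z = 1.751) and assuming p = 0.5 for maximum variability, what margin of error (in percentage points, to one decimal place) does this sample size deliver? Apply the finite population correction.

Finite-population factor: (N−n)/(N−1) = (44248−2263)/(44248−1) = 0.9489.
SE(p̂) = √[p(1−p)/n · (N−n)/(N−1)] = √[0.2500/2263 × 0.9489] = 0.01024.
E = z × SE = 1.751 × 0.01024 = 0.01793 ≈ 1.8 percentage points.

1.8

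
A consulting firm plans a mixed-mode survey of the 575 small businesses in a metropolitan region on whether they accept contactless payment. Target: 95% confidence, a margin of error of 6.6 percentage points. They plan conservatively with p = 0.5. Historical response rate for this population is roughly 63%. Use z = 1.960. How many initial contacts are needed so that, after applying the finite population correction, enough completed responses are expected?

254

Completed interviews needed (unadjusted): n₀ = 1.960² × 0.2500 / 0.066² ≈ 220.48 → 221.
FPC for N = 575: n = 221 / (1 + 220/575) = 221 / 1.3826 ≈ 159.84 → 160.
At a 63% response rate, contacts needed = 160 / 0.63 ≈ 253.97 → 254.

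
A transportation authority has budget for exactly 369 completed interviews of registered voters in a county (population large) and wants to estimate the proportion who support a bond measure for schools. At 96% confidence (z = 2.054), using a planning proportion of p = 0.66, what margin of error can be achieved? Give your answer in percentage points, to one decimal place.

5.1

SE(p̂) = √[p(1−p)/n] = √[0.2244/369] = 0.02466.
E = z × SE = 2.054 × 0.02466 = 0.05065, or 5.1 percentage points.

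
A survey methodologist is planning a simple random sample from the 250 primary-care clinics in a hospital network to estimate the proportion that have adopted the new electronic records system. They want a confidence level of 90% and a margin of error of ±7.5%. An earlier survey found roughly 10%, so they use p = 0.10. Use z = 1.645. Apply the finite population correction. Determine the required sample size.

38

Unadjusted: n₀ = 1.645² × 0.10 × 0.90 / 0.075² ≈ 43.30, so n₀ = 44.
Finite population correction with N = 250: n = n₀ / (1 + (n₀−1)/N) = 44 / (1 + 43/250) = 44 / 1.1720 ≈ 37.54.
Rounding up, n = 38.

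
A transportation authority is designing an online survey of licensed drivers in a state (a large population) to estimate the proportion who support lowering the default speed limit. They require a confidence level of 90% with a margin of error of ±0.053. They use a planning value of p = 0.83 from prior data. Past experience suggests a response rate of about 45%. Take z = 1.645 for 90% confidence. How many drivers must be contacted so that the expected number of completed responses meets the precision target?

303

Completed interviews needed: n₀ = 1.645² × 0.1411 / 0.053² ≈ 135.93 → 136.
At a 45% response rate, contacts needed = 136 / 0.45 ≈ 302.22 → 303.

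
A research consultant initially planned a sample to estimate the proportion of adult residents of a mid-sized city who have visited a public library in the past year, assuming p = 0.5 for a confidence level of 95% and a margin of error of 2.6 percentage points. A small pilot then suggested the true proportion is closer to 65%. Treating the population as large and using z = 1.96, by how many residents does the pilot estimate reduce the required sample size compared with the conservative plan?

Conservative (p = 0.5): n = 1.96² × 0.25 / 0.026² ≈ 1420.71 → 1421.
Using p = 0.65: p(1−p) = 0.2275, so n = 1.96² × 0.2275 / 0.026² ≈ 1292.85 → 1293.
Reduction: 1421 − 1293 = 128.

128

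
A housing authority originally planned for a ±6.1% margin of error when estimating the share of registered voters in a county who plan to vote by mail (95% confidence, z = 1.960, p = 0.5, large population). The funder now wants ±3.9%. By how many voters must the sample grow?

373

At ±6.1%: n = 1.960² × 0.2500 / 0.061² ≈ 258.10 → 259.
At ±3.9%: n = 1.960² × 0.2500 / 0.039² ≈ 631.43 → 632.
Additional respondents: 632 − 259 = 373.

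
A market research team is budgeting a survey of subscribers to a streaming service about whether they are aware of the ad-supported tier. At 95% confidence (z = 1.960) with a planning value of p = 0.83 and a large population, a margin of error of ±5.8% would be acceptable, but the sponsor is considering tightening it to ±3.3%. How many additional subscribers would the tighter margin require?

At ±5.8%: n = 1.960² × 0.1411 / 0.058² ≈ 161.13 → 162.
At ±3.3%: n = 1.960² × 0.1411 / 0.033² ≈ 497.75 → 498.
Additional respondents: 498 − 162 = 336.

336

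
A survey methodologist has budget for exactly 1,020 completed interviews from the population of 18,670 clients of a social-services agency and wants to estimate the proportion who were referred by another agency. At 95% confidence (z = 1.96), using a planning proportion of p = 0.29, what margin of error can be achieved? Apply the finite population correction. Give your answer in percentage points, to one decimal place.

Finite-population factor: (N−n)/(N−1) = (18670−1020)/(18670−1) = 0.9454.
SE(p̂) = √[p(1−p)/n · (N−n)/(N−1)] = √[0.2059/1020 × 0.9454] = 0.01381.
E = z × SE = 1.96 × 0.01381 = 0.02708 ≈ 2.7 percentage points.

2.7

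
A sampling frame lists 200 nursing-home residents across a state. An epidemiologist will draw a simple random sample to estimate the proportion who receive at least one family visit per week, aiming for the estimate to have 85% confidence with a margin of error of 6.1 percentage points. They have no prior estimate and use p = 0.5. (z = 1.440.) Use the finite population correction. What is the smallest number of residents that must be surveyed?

Unadjusted: n₀ = 1.440² × 0.50 × 0.50 / 0.061² ≈ 139.32, so n₀ = 140.
Finite population correction with N = 200: n = n₀ / (1 + (n₀−1)/N) = 140 / (1 + 139/200) = 140 / 1.6950 ≈ 82.60.
Rounding up, n = 83.

83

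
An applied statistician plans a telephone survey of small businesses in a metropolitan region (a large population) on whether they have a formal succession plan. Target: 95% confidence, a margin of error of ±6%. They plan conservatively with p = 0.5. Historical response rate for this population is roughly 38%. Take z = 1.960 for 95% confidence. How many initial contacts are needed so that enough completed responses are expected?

703

Completed interviews needed: n₀ = 1.960² × 0.2500 / 0.060² ≈ 266.78 → 267.
At a 38% response rate, contacts needed = 267 / 0.38 ≈ 702.63 → 703.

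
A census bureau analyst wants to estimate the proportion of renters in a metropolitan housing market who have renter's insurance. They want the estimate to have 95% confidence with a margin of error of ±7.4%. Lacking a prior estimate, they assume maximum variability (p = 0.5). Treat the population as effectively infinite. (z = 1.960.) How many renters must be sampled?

With p = 0.5, p(1−p) = 0.25.
n = z²·p(1−p)/E² = 1.960² × 0.2500 / 0.074² = 3.8416 × 0.2500 / 0.005476 ≈ 175.38.
Rounding up gives n = 176.

176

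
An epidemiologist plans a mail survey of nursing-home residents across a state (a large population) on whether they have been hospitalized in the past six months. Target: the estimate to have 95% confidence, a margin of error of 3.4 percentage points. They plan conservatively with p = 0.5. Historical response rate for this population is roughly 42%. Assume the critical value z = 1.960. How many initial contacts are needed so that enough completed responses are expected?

Completed interviews needed: n₀ = 1.960² × 0.2500 / 0.034² ≈ 830.80 → 831.
At a 42% response rate, contacts needed = 831 / 0.42 ≈ 1978.57 → 1979.

1979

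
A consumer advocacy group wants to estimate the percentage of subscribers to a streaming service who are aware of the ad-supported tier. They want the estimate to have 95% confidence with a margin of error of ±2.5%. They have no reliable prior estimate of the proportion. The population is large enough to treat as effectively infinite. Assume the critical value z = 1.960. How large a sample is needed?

1537

With no prior estimate, use p = 0.5, giving p(1−p) = 0.25.
n = z²·p(1−p)/E² = 1.960² × 0.2500 / 0.025² = 3.8416 × 0.2500 / 0.000625 ≈ 1536.64.
Rounding up gives n = 1537.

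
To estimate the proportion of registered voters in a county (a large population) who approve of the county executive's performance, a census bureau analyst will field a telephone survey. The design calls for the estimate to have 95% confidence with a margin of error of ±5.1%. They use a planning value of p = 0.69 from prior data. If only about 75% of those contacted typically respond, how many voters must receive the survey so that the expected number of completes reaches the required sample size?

For 95% confidence, z = 1.96.
Completed interviews needed: n₀ = 1.96² × 0.2139 / 0.051² ≈ 315.92 → 316.
At a 75% response rate, contacts needed = 316 / 0.75 ≈ 421.33 → 422.

422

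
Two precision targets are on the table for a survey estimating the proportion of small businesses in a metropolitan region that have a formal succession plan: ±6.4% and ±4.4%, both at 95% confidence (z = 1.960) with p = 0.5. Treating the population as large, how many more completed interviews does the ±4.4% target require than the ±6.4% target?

At ±6.4%: n = 1.960² × 0.2500 / 0.064² ≈ 234.47 → 235.
At ±4.4%: n = 1.960² × 0.2500 / 0.044² ≈ 496.07 → 497.
Additional respondents: 497 − 235 = 262.

262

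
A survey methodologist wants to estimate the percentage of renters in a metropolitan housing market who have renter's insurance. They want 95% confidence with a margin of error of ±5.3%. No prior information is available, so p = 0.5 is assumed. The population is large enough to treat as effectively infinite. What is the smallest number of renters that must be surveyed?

For 95% confidence, z = 1.960.
With p = 0.5, p(1−p) = 0.25.
n = z²·p(1−p)/E² = 1.960² × 0.2500 / 0.053² = 3.8416 × 0.2500 / 0.002809 ≈ 341.90.
Rounding up gives n = 342.

342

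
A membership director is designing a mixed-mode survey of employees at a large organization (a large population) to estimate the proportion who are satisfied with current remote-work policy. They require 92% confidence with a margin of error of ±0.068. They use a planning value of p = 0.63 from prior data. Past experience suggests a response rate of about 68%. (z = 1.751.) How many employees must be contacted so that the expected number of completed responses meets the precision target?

228

Completed interviews needed: n₀ = 1.751² × 0.2331 / 0.068² ≈ 154.56 → 155.
At a 68% response rate, contacts needed = 155 / 0.68 ≈ 227.94 → 228.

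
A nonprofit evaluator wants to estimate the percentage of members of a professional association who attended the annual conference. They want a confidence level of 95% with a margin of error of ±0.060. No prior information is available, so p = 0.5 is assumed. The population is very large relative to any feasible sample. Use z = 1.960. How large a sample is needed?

267

With p = 0.5, p(1−p) = 0.25.
n = z²·p(1−p)/E² = 1.960² × 0.2500 / 0.060² = 3.8416 × 0.2500 / 0.003600 ≈ 266.78.
Rounding up gives n = 267.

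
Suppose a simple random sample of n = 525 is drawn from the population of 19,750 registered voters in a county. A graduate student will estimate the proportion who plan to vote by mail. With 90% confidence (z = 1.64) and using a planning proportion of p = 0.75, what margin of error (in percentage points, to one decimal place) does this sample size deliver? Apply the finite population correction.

3.1

Finite-population factor: (N−n)/(N−1) = (19750−525)/(19750−1) = 0.9735.
SE(p̂) = √[p(1−p)/n · (N−n)/(N−1)] = √[0.1875/525 × 0.9735] = 0.01865.
E = z × SE = 1.64 × 0.01865 = 0.03058 ≈ 3.1 percentage points.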